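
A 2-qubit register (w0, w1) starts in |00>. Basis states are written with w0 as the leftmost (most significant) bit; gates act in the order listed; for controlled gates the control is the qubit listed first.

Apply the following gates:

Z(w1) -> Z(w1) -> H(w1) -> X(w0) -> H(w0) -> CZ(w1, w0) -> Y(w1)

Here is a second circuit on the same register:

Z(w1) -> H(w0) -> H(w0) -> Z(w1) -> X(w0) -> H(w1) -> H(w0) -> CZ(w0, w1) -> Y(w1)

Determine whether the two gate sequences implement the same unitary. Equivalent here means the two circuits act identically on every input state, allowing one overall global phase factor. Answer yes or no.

Yes, they are equivalent — the unitaries differ by at most a global phase.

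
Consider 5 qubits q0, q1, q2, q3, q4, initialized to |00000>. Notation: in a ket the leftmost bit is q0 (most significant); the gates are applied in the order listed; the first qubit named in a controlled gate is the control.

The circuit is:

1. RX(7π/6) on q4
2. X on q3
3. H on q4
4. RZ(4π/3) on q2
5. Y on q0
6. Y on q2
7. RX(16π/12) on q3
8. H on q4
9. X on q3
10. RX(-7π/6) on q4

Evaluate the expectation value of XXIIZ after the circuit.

The observable XXIIZ averages to 0.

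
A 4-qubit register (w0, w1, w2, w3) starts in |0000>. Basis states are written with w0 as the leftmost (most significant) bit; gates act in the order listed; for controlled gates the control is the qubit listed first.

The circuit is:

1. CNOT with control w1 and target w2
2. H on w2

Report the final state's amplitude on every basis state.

The final amplitudes are sqrt(2)/2 on |0000>, sqrt(2)/2 on |0010>, and 0 on every other basis state.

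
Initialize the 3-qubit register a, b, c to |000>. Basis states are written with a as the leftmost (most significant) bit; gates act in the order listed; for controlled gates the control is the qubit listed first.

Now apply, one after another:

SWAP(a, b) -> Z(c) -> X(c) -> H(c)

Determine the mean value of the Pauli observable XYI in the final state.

The observable XYI averages to 0.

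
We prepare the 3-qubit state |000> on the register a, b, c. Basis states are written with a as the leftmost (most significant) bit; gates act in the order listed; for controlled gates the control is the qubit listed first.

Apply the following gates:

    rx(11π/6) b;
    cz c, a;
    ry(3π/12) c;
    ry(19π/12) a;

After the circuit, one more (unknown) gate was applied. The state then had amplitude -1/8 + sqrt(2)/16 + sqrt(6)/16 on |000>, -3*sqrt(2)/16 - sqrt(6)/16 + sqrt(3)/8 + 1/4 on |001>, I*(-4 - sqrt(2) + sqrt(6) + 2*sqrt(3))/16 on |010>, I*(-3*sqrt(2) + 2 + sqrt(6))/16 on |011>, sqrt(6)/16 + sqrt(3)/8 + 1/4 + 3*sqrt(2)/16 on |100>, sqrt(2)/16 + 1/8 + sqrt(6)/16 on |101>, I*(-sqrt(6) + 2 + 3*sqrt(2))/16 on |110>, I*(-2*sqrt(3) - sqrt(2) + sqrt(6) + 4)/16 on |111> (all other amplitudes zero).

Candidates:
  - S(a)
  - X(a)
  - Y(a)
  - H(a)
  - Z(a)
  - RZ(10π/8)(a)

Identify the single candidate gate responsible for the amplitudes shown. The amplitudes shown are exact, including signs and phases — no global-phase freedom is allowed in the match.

The unique candidate consistent with the amplitudes is H(a).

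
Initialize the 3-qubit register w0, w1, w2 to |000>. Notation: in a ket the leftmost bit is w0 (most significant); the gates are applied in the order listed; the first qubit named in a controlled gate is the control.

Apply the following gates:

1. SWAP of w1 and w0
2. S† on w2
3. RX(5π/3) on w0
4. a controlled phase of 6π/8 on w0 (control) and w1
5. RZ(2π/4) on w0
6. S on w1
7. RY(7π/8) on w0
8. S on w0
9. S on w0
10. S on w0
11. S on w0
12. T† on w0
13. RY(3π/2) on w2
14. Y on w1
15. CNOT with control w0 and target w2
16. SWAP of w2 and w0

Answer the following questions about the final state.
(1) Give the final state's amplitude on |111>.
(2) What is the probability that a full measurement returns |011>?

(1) The final state's coefficient on |111> equals sqrt(2)*sin(13*pi/48)/2.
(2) A full measurement returns |011> with probability -sqrt(6 - 3*sqrt(2))/16 + sqrt(sqrt(2) + 2)/16 + 1/4.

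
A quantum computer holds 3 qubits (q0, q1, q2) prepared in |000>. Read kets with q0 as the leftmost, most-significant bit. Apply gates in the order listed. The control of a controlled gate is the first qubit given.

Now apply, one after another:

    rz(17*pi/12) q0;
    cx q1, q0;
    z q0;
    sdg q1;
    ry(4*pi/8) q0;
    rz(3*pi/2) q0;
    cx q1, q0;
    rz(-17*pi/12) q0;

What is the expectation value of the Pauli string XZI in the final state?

The expectation value of XZI is sqrt(2)/4 + sqrt(6)/4.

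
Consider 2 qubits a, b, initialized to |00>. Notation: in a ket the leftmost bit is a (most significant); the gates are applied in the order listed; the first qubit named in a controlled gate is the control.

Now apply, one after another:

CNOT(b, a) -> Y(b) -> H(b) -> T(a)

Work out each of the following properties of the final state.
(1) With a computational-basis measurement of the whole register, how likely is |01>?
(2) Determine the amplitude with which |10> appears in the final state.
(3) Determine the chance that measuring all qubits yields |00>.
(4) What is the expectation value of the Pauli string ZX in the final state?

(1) A full measurement returns |01> with probability 1/2.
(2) The amplitude on |10> is 0.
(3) Outcome |00> occurs with probability 1/2.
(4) The expectation value of ZX is -1.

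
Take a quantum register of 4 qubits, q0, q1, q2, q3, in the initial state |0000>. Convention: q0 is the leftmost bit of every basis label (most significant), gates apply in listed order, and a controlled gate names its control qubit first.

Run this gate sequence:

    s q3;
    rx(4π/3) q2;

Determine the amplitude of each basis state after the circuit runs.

The final amplitudes are -1/2 on |0000>, -sqrt(3)*I/2 on |0010>, and 0 on every other basis state.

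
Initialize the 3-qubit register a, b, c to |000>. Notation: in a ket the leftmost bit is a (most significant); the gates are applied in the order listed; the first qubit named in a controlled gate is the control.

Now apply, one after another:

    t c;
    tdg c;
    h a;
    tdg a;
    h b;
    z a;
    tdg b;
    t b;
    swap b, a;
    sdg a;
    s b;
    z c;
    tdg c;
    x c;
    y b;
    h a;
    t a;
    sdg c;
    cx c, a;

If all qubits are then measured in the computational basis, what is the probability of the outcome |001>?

A full measurement returns |001> with probability 1/4.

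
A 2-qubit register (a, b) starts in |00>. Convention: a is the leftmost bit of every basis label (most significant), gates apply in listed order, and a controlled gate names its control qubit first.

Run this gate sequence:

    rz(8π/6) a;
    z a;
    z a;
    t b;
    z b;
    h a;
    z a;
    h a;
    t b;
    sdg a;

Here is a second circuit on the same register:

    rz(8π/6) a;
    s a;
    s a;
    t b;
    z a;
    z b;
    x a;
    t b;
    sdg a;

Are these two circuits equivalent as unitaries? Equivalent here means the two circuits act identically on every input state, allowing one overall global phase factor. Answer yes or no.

Yes — the two circuits implement the same unitary up to a global phase.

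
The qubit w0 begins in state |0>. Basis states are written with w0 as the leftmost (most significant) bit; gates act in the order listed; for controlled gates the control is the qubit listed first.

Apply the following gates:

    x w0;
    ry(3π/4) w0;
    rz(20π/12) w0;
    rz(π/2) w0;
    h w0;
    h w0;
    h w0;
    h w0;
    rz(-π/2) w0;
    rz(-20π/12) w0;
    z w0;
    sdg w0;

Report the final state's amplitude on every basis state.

The resulting statevector has amplitude -sqrt(sqrt(2) + 2)/2 on |0>, I*sqrt(2 - sqrt(2))/2 on |1>.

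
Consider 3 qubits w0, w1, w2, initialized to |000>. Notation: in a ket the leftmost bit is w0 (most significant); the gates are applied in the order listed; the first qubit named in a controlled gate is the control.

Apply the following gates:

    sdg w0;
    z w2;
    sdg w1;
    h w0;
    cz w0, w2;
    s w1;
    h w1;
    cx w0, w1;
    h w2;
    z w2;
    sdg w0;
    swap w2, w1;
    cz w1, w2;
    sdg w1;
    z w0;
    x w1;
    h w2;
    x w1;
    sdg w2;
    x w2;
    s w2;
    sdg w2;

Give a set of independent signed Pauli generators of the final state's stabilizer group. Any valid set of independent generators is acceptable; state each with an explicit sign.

One valid set of independent stabilizer generators is +YII, +IXX, -IZZ (any independent generating set of the same group is equally correct).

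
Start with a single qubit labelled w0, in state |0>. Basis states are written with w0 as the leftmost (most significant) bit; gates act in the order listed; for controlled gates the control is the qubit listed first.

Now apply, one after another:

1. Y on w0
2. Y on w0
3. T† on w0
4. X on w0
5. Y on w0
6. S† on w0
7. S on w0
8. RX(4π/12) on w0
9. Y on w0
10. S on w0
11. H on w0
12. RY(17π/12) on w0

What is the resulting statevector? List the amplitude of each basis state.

The final amplitudes are -sqrt(2)*I*sqrt(sqrt(2) + 2)/4 + sqrt(2)*I*sqrt(2 - sqrt(2))/4 on |0>, sqrt(2)*I*sqrt(2 - sqrt(2))/4 + sqrt(2)*I*sqrt(sqrt(2) + 2)/4 on |1>.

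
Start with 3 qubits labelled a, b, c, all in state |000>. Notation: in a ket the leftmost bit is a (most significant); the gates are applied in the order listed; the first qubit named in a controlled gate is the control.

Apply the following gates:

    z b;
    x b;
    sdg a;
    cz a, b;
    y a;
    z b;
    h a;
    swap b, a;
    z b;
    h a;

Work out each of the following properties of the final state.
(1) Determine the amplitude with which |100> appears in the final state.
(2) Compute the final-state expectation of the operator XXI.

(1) The amplitude on |100> is I/2.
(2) The observable XXI averages to -1.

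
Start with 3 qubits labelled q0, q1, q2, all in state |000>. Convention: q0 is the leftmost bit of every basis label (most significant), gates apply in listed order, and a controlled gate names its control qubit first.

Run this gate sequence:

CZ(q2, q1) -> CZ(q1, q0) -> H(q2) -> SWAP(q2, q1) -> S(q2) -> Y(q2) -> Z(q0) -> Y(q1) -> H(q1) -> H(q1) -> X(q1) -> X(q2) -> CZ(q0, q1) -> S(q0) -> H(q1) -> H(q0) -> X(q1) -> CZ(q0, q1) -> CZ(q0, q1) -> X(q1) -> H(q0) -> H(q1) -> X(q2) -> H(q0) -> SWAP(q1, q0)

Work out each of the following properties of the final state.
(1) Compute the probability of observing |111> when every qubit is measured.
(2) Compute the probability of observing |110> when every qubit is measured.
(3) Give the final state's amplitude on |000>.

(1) Outcome |111> occurs with probability 1/4.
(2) Outcome |110> occurs with probability 0.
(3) |000> carries amplitude 0 in the final state.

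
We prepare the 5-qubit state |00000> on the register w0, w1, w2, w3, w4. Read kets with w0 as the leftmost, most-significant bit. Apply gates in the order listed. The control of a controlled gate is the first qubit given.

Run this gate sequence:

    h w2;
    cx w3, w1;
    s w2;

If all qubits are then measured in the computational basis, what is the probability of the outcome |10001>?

The probability of measuring |10001> is 0.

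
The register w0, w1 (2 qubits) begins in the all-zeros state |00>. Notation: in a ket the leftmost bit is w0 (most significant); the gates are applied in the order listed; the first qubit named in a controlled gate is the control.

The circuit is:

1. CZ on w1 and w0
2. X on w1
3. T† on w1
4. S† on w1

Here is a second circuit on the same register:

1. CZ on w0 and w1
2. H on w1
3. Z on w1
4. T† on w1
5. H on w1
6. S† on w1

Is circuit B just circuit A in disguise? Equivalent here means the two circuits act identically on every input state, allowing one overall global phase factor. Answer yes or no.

No — the two circuits implement different unitaries, even allowing a global phase.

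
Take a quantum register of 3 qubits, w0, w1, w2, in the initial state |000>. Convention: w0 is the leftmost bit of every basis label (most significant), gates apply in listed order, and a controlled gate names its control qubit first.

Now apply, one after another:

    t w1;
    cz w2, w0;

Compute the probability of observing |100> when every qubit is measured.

Outcome |100> occurs with probability 0.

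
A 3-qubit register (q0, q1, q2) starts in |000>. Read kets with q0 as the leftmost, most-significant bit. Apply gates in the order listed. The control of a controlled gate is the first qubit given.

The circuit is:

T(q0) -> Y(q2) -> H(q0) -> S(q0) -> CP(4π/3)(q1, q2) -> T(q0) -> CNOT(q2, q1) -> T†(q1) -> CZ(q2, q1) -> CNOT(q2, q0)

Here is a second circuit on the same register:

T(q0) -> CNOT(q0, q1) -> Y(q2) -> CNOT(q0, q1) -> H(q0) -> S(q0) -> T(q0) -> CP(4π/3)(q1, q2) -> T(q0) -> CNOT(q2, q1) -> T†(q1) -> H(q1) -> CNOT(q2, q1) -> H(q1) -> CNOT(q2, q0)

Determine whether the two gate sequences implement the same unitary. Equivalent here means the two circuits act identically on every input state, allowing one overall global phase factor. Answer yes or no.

No — the two circuits implement different unitaries, even allowing a global phase.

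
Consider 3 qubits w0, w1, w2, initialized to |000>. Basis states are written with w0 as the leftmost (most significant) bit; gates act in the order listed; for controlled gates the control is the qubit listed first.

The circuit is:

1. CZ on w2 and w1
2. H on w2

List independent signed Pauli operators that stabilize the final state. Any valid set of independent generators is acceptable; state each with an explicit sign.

One valid set of independent stabilizer generators is +IIX, +ZII, +IZI (any independent generating set of the same group is equally correct).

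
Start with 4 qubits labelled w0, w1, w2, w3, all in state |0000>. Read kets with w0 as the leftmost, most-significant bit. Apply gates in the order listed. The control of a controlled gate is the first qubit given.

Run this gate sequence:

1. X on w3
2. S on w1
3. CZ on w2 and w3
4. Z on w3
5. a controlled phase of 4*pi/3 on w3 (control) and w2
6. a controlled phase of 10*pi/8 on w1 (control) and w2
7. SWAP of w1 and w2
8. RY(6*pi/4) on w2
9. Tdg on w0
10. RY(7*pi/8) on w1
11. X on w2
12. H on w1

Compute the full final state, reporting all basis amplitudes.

The final amplitudes are -sqrt(2)*sin(5*pi/16)/2 on |0001>, sqrt(2)*sin(5*pi/16)/2 on |0011>, sqrt(2)*sin(3*pi/16)/2 on |0101>, -sqrt(2)*sin(3*pi/16)/2 on |0111>, and 0 on every other basis state.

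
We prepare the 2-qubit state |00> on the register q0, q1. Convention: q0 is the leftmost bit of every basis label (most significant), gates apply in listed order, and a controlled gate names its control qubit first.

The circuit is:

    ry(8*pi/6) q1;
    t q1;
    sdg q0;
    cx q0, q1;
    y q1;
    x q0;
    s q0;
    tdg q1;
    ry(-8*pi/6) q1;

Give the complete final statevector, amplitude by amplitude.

The resulting statevector has amplitude 0 on |00>, 0 on |01>, sqrt(3)*(-1 + I)*exp(3*I*pi/4)/4 on |10>, (-3 + I)*exp(I*pi/4)/4 on |11>.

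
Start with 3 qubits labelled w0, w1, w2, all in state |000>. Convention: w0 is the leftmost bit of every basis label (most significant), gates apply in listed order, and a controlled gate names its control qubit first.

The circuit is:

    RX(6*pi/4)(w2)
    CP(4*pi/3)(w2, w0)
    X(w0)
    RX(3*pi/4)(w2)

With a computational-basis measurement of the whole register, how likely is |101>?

Outcome |101> occurs with probability 1/2 - sqrt(2)/4.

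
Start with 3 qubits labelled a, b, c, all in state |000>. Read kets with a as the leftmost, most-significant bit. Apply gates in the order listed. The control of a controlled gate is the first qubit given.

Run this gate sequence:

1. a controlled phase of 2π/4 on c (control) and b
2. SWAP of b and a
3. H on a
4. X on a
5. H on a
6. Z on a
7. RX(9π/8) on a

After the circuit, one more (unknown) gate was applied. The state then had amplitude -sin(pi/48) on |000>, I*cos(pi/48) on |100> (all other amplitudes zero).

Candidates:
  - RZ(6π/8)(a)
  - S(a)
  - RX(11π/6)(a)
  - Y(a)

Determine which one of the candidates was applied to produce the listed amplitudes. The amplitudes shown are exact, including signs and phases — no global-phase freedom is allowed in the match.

The applied gate was RX(11π/6)(a). Key observation: the block from step 3 through step 6 cancels to the identity and can be dropped.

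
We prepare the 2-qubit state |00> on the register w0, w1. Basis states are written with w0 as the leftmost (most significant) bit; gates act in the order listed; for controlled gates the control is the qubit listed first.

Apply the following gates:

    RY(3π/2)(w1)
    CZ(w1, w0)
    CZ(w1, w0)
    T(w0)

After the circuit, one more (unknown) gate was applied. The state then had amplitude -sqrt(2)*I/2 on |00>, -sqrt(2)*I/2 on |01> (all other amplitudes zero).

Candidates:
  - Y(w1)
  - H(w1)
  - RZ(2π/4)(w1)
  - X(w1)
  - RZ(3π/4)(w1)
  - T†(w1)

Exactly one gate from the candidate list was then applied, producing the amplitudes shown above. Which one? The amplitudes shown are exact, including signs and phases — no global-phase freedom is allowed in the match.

The unique candidate consistent with the amplitudes is Y(w1). Key observation: the block from step 2 through step 3 cancels to the identity and can be dropped.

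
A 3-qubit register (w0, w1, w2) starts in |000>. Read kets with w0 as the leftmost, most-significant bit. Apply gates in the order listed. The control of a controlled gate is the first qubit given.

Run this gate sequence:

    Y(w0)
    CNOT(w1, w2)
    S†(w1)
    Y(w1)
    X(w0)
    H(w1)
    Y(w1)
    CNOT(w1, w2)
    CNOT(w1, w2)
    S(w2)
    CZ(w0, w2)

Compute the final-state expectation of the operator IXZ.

In the final state, IXZ has expectation 1.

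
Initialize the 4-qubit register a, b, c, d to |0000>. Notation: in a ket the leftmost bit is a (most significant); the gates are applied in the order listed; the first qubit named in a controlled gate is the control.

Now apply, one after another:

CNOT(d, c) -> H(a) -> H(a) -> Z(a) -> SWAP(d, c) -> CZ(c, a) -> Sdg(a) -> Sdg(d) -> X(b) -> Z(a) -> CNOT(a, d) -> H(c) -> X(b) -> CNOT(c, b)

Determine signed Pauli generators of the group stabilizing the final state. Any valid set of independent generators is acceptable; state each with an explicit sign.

The stabilizer group can be generated by +IXXI, +ZIII, +IZZI, +IIIZ, among other valid generating sets.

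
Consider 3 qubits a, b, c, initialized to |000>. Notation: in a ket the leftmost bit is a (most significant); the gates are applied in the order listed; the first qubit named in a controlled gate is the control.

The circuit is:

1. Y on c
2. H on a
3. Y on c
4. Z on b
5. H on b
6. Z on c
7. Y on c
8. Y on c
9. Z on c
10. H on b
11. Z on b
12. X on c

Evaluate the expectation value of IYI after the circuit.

The expectation value of IYI is 0.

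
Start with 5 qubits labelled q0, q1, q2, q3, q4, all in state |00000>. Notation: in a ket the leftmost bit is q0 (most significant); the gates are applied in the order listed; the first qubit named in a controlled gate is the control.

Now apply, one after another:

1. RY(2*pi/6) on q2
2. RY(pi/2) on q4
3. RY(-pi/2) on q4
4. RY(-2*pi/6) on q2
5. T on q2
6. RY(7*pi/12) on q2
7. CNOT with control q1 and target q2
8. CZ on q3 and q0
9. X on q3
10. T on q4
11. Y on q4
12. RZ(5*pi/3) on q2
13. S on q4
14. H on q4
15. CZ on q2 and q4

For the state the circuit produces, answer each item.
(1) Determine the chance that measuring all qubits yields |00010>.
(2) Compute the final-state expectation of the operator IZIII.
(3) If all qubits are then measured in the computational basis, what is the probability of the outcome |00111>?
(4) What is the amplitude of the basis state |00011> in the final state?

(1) Outcome |00010> occurs with probability -sqrt(6)/16 + sqrt(2)/16 + 1/4. Key observation: gates 1-4 undo each other exactly, leaving only the rest of the circuit to track.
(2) In the final state, IZIII has expectation 1.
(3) The probability of measuring |00111> is -sqrt(2)/16 + sqrt(6)/16 + 1/4.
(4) The amplitude on |00011> is (-sqrt(6*sqrt(2) + 12)/8 + sqrt(4 - 2*sqrt(2))/8)*exp(I*pi/6).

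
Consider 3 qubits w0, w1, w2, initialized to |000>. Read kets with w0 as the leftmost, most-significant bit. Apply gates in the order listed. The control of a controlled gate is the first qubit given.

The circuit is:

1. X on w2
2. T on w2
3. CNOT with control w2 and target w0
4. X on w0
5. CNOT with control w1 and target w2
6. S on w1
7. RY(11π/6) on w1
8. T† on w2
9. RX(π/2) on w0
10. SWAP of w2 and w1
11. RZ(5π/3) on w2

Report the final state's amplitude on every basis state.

The resulting statevector has amplitude 0 on |000>, 0 on |001>, (1 + sqrt(3))*exp(I*pi/6)/4 on |010>, (-1 + sqrt(3))*exp(5*I*pi/6)/4 on |011>, 0 on |100>, 0 on |101>, (-sqrt(3) - 1)*exp(2*I*pi/3)/4 on |110>, (-1 + sqrt(3))*exp(I*pi/3)/4 on |111>.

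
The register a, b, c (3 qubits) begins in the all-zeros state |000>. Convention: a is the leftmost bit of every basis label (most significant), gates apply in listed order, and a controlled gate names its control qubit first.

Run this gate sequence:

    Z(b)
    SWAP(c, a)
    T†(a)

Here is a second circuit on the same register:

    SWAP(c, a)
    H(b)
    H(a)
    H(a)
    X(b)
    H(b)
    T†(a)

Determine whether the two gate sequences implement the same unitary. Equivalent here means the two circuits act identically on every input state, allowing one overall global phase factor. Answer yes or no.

Yes — the two circuits implement the same unitary up to a global phase.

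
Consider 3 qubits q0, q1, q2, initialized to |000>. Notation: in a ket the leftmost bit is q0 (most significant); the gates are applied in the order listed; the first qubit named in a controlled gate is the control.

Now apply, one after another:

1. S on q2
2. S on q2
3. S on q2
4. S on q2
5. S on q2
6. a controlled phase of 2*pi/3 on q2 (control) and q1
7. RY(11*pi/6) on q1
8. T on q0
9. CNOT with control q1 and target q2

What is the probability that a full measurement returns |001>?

A full measurement returns |001> with probability 0. Key observation: the block from step 1 through step 4 cancels to the identity and can be dropped.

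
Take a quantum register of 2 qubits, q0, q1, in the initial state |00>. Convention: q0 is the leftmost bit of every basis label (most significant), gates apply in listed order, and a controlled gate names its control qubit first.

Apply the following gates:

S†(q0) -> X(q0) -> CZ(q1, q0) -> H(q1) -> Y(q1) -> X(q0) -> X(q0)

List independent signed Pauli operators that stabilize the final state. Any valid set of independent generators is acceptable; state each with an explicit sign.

The stabilizer group can be generated by -IX, -ZI, among other valid generating sets. Key observation: the block from step 6 through step 7 cancels to the identity and can be dropped.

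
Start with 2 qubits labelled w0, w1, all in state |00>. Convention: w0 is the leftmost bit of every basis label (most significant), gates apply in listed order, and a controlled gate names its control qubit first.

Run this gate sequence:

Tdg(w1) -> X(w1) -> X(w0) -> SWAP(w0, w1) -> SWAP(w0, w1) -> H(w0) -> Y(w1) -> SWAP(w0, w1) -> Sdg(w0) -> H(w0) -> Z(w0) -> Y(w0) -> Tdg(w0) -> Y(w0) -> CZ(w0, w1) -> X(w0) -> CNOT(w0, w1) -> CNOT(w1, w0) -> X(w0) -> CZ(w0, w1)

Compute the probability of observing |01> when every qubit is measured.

Outcome |01> occurs with probability 1/4.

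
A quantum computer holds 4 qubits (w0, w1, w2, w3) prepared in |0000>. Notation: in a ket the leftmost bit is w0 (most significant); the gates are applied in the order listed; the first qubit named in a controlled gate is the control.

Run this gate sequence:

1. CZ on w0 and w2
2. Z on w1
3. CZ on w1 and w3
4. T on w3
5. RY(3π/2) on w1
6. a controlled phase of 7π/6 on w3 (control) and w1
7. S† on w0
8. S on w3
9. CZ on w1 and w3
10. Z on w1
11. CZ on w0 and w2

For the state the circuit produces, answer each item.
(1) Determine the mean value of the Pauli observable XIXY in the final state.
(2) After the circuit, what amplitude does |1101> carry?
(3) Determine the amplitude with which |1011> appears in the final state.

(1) In the final state, XIXY has expectation 0.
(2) |1101> carries amplitude 0 in the final state.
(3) |1011> carries amplitude 0 in the final state.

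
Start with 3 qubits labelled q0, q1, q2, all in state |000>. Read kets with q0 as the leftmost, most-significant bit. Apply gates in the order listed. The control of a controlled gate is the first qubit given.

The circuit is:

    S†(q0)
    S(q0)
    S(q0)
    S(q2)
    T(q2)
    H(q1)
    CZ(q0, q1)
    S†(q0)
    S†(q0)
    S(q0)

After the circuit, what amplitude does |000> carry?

The final state's coefficient on |000> equals sqrt(2)/2.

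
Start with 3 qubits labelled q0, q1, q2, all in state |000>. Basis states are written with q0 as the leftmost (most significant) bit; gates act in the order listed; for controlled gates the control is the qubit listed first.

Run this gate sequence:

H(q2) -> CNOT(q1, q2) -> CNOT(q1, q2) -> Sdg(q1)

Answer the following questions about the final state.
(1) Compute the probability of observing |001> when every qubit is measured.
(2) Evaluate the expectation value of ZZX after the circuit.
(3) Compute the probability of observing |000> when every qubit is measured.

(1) Outcome |001> occurs with probability 1/2. Key observation: gates 2-3 undo each other exactly, leaving only the rest of the circuit to track.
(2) The observable ZZX averages to 1.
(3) The probability of measuring |000> is 1/2.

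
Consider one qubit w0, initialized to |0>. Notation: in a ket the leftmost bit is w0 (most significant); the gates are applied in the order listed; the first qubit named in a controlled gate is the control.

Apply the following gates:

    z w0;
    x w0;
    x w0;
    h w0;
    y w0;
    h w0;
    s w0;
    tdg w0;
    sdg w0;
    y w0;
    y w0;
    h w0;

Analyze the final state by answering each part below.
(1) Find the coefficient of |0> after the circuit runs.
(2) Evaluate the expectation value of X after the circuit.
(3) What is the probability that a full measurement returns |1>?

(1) |0> carries amplitude -sqrt(2)*exp(I*pi/4)/2 in the final state.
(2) The expectation value of X is -1.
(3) Outcome |1> occurs with probability 1/2.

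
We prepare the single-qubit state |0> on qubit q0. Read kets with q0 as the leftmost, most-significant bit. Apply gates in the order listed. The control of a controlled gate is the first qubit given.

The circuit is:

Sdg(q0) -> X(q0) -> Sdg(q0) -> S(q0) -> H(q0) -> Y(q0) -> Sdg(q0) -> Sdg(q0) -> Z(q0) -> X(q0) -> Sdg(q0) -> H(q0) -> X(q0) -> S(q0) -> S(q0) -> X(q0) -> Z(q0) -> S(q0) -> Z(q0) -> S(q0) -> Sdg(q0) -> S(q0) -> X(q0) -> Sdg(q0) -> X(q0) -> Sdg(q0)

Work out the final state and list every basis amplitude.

After the circuit, the state carries amplitude -1/2 + I/2 on |0>, -1/2 - I/2 on |1>.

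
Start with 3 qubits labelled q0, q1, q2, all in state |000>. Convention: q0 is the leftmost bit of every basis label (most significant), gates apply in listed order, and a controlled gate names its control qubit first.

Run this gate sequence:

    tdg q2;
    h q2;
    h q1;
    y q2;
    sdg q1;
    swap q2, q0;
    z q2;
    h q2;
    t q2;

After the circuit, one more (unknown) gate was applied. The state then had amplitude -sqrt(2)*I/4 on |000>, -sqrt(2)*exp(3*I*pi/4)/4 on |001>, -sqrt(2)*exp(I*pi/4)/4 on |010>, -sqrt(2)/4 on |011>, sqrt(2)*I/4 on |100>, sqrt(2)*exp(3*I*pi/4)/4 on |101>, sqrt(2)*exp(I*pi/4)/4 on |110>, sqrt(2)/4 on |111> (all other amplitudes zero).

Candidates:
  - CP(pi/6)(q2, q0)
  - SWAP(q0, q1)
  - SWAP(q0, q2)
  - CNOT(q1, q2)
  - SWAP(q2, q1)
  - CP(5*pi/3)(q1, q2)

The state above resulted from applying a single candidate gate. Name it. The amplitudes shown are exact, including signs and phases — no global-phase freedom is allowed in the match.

It was CNOT(q1, q2) that produced the state shown.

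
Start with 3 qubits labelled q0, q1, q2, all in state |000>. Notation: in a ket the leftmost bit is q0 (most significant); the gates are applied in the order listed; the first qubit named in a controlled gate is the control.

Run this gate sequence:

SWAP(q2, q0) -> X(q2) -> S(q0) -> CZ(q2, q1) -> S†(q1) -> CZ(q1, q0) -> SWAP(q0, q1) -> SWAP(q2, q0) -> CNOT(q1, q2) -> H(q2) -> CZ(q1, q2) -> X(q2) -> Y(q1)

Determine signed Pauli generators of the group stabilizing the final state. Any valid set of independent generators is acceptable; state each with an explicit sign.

The final state is stabilized by the group generated by +IIX, -ZII, -IZI; other independent generating sets are equally valid.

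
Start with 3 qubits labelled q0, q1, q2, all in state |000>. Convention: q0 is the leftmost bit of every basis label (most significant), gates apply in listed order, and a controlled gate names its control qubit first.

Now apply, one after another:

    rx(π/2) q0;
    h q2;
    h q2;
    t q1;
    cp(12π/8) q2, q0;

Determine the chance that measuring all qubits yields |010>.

Outcome |010> occurs with probability 0.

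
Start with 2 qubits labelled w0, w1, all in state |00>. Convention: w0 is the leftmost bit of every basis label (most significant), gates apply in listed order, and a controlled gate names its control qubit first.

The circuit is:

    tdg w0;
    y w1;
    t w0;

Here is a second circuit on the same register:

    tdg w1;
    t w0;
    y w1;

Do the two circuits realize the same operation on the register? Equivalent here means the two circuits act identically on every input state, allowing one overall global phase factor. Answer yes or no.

No — the two circuits implement different unitaries, even allowing a global phase.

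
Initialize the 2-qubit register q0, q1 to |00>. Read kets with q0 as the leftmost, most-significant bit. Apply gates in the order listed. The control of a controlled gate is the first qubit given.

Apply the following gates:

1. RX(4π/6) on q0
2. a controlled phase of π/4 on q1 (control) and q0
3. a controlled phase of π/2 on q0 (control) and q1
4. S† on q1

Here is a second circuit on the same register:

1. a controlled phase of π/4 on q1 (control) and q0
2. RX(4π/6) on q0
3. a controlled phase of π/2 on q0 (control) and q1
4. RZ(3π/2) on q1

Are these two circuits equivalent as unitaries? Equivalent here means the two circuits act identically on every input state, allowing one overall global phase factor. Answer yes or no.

No — the two circuits implement different unitaries, even allowing a global phase.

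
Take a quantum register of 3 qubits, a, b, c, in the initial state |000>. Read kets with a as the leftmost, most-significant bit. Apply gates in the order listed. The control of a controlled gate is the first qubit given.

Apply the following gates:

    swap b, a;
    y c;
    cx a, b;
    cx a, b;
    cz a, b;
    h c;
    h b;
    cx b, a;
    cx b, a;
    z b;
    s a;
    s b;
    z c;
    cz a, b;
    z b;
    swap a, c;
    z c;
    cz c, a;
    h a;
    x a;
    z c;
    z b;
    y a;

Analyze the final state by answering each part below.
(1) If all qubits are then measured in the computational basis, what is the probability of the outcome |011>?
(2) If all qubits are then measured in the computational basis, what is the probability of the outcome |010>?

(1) Outcome |011> occurs with probability 0.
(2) A full measurement returns |010> with probability 1/2.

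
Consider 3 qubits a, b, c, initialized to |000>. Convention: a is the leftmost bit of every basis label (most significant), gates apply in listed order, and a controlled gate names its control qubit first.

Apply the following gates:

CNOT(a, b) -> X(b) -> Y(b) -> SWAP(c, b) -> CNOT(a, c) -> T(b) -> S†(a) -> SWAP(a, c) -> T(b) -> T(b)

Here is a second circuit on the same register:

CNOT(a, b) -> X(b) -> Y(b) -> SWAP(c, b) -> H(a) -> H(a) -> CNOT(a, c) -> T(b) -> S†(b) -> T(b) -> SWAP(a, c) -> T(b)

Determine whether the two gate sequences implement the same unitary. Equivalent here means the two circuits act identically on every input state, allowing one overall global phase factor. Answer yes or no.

No — the two circuits implement different unitaries, even allowing a global phase.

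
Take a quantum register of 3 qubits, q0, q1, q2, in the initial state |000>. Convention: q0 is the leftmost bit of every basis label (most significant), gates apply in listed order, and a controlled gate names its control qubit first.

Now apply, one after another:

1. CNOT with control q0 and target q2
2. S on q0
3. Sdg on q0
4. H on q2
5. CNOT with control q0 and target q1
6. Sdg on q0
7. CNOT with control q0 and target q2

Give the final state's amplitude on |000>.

|000> carries amplitude sqrt(2)/2 in the final state.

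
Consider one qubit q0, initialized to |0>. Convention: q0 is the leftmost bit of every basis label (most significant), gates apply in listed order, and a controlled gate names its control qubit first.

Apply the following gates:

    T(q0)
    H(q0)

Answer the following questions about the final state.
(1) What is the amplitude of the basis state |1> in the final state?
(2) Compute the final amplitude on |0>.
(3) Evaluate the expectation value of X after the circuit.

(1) |1> carries amplitude sqrt(2)/2 in the final state.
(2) The final state's coefficient on |0> equals sqrt(2)/2.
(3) The expectation value of X is 1.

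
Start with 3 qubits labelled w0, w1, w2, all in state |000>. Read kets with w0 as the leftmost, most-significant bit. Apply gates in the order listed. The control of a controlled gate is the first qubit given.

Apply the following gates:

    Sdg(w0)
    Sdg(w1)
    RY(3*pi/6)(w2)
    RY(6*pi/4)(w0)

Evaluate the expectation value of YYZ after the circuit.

The observable YYZ averages to 0.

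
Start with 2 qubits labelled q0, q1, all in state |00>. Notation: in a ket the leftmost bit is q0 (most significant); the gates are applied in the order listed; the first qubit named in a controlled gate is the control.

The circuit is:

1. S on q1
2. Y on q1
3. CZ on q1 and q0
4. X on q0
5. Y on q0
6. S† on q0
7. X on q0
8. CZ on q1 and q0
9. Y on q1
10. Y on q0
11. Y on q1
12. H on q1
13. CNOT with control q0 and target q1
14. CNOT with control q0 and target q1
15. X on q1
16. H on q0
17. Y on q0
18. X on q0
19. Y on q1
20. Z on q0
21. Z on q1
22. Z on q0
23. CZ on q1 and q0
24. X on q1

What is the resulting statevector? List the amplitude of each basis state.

The final amplitudes are -I/2 on |00>, I/2 on |01>, -I/2 on |10>, -I/2 on |11>. Key observation: gates 13-14 undo each other exactly, leaving only the rest of the circuit to track.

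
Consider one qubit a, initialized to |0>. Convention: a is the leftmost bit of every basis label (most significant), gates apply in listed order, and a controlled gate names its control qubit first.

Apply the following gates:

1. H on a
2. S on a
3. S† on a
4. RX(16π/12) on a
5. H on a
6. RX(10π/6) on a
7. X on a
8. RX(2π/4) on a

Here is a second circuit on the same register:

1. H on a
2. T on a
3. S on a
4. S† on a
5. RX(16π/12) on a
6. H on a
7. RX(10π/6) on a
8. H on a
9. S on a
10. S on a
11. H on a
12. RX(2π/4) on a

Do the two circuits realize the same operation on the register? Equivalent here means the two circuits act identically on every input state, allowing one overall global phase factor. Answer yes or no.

No — the two circuits implement different unitaries, even allowing a global phase.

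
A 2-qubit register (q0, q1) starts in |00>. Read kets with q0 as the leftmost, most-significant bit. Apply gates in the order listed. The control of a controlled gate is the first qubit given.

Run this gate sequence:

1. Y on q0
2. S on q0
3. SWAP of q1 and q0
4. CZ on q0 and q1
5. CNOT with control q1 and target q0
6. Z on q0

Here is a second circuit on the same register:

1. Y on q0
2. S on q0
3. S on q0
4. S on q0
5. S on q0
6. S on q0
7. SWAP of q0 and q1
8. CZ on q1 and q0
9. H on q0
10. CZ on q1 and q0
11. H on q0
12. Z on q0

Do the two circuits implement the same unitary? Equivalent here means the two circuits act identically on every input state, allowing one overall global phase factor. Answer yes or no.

Yes: on every input state the two circuits agree up to one overall phase factor.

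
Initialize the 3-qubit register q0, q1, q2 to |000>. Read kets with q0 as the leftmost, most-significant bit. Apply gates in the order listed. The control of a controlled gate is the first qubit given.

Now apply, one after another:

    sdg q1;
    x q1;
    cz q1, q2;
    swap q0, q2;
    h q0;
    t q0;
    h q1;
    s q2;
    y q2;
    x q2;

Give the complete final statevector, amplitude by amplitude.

The final amplitudes are I/2 on |000>, 0 on |001>, -I/2 on |010>, 0 on |011>, exp(3*I*pi/4)/2 on |100>, 0 on |101>, -exp(3*I*pi/4)/2 on |110>, 0 on |111>.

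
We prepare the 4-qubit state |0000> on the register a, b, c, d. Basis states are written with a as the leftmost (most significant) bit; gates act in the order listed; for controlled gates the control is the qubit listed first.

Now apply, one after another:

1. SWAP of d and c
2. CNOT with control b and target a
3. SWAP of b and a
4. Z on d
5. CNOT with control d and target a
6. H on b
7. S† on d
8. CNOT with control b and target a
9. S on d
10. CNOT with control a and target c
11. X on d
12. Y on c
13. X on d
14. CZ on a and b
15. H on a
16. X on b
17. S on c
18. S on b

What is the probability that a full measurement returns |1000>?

Outcome |1000> occurs with probability 1/4.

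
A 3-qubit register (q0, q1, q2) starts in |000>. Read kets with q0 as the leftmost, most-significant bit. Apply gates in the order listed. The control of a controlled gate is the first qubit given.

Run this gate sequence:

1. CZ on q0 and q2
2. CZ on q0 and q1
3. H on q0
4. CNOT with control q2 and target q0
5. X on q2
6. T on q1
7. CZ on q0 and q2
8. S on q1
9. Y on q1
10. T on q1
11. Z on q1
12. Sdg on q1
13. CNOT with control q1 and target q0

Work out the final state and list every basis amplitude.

After the circuit, the state carries amplitude sqrt(2)*exp(I*pi/4)/2 on |011>, -sqrt(2)*exp(I*pi/4)/2 on |111>, and 0 on every other basis state.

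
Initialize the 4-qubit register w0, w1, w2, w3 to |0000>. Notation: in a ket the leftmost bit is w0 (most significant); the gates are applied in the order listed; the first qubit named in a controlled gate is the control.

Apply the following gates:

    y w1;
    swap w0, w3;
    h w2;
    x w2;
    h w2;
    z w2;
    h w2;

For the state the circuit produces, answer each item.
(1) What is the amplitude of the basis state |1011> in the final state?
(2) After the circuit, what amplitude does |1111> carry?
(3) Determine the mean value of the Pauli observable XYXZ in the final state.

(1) The amplitude on |1011> is 0.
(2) |1111> carries amplitude 0 in the final state.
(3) The expectation value of XYXZ is 0.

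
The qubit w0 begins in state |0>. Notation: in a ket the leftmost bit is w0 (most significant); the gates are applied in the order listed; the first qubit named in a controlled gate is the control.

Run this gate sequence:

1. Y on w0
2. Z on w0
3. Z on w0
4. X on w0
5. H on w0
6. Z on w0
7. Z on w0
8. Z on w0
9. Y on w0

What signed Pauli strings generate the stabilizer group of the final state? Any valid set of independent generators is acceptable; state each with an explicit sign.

The final state is stabilized by the group generated by +X; other independent generating sets are equally valid.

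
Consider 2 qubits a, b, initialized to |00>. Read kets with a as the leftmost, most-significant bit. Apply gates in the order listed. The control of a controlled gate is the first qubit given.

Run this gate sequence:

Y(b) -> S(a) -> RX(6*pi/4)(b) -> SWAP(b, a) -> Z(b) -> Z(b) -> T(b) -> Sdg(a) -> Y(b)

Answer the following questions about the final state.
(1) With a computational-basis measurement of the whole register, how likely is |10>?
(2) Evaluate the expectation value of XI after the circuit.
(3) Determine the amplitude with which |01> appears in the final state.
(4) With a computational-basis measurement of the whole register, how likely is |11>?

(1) A full measurement returns |10> with probability 0.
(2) In the final state, XI has expectation -1.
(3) |01> carries amplitude sqrt(2)*I/2 in the final state.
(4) The probability of measuring |11> is 1/2.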